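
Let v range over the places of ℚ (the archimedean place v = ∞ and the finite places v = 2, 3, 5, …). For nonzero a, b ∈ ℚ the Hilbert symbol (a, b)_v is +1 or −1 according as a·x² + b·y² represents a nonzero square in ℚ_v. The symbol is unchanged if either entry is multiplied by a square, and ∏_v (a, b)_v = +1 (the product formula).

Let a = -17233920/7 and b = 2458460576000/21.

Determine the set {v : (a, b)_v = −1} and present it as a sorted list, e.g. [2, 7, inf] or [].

Mod squares: a ≡ -13090, b ≡ 1365. Check v ∈ {∞, 2, 3, 5, 7, 11, 13, 17}.
v=5: a=5^1·(≡3), b=5^3·(≡3) mod 5; (3|5)=-1, (3|5)=-1; (−1)^{1·3·2}·(-1)^3·(-1)^1 = +1.
v=7: a=7^-1·(≡3), b=7^-1·(≡3) mod 7; (3|7)=-1, (3|7)=-1; (−1)^{-1·-1·3}·(-1)^-1·(-1)^-1 = -1.
v=2: v_2(a)=11, v_2(b)=8; units ≡ 7, 5 (mod 8); ε·ε+αω+βω = 1·0+11·1+8·0 ≡ 1  ⇒  (a,b)_2 = -1.
v=∞: -13090 < 0 and 1365 > 0  ⇒  (a,b)_∞ = +1.
v=11: a=11^1·(≡3), b=11^2·(≡9) mod 11; (3|11)=+1, (9|11)=+1; (−1)^{1·2·5}·(+1)^2·(+1)^1 = +1.
v=13: a=13^0·(≡9), b=13^3·(≡4) mod 13; (9|13)=+1, (4|13)=+1; (−1)^{0·3·6}·(+1)^3·(+1)^0 = +1.
v=3: a=3^2·(≡2), b=3^-1·(≡2) mod 3; (2|3)=-1, (2|3)=-1; (−1)^{2·-1·1}·(-1)^-1·(-1)^2 = -1.
v=17: a=17^1·(≡5), b=17^2·(≡12) mod 17; (5|17)=-1, (12|17)=-1; (−1)^{1·2·8}·(-1)^2·(-1)^1 = -1.
Ram(-13090, 1365) = {2, 3, 7, 17}; no ℚ_2-point on the conic.

[2, 3, 7, 17]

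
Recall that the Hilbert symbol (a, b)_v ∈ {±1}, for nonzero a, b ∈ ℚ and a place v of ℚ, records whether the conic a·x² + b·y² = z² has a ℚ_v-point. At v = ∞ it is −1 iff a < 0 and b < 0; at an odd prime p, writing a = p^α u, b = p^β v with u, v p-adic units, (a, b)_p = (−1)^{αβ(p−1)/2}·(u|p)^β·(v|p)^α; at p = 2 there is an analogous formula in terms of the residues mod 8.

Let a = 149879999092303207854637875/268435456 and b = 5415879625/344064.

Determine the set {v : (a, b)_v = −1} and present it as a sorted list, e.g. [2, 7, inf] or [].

[7, 17, 23, 41]

(a, b) ≡ (1519035, 159285) mod (ℚ^×)²; places V = {2, 3, 5, 7, 13, 17, 23, 37, 41, ∞}.
(a,b)_13: α=4, u≡2; β=4, v≡12 (mod 13); (2|13)=-1, (12|13)=+1; sign (−1)^0·-1^4·+1^4 = +1.
(a,b)_41: α=4, u≡19; β=1, v≡25 (mod 41); (19|41)=-1, (25|41)=+1; sign (−1)^0·-1^1·+1^4 = -1.
(a,b)_7: α=3, u≡5; β=-1, v≡6 (mod 7); (5|7)=-1, (6|7)=-1; sign (−1)^1·-1^-1·-1^3 = -1.
(a,b)_2: α=-28, β=-14; u≡3, v≡5 (mod 8); ε(u)ε(v)=1·0, αω(v)=-28·1, βω(u)=-14·1; sum ≡ 0  ⇒  +1.
(a,b)_37: α=3, u≡14; β=1, v≡17 (mod 37); (14|37)=-1, (17|37)=-1; sign (−1)^0·-1^1·-1^3 = +1.
(a,b)_17: α=1, u≡12; β=0, v≡7 (mod 17); (12|17)=-1, (7|17)=-1; sign (−1)^0·-1^0·-1^1 = -1.
(a,b)_23: α=1, u≡4; β=0, v≡17 (mod 23); (4|23)=+1, (17|23)=-1; sign (−1)^0·+1^0·-1^1 = -1.
(a,b)_3: α=7, u≡2; β=-1, v≡1 (mod 3); (2|3)=-1, (1|3)=+1; sign (−1)^1·-1^-1·+1^7 = +1.
(a,b)_∞: sgn(1519035)=+, sgn(159285)=+, so +1.
(a,b)_5: α=3, u≡3; β=3, v≡3 (mod 5); (3|5)=-1, (3|5)=-1; sign (−1)^0·-1^3·-1^3 = +1.
Ram(1519035, 159285) = {7, 17, 23, 41}; no ℚ_7-point on the conic.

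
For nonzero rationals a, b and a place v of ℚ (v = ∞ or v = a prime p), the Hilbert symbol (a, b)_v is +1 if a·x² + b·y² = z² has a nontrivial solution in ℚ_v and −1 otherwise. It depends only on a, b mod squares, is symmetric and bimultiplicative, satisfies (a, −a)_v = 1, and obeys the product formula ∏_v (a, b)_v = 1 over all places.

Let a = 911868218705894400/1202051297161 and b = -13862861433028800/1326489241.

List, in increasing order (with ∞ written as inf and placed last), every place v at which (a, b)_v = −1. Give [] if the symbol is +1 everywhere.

Mod squares: a ≡ 31, b ≡ -1147. Check v ∈ {∞, 2, 3, 5, 7, 11, 13, 17, 29, 31, 37, 41, 43}.
v=29: a=29^2·(≡21), b=29^2·(≡23) mod 29; (21|29)=-1, (23|29)=+1; (−1)^{2·2·14}·(-1)^2·(+1)^2 = +1.
v=11: a=11^-4·(≡3), b=11^-4·(≡10) mod 11; (3|11)=+1, (10|11)=-1; (−1)^{-4·-4·5}·(+1)^-4·(-1)^-4 = +1.
v=17: a=17^-2·(≡14), b=17^0·(≡2) mod 17; (14|17)=-1, (2|17)=+1; (−1)^{-2·0·8}·(-1)^0·(+1)^-2 = +1.
v=31: a=31^1·(≡20), b=31^1·(≡2) mod 31; (20|31)=+1, (2|31)=+1; (−1)^{1·1·15}·(+1)^1·(+1)^1 = -1.
v=7: a=7^0·(≡6), b=7^-2·(≡1) mod 7; (6|7)=-1, (1|7)=+1; (−1)^{0·-2·3}·(-1)^-2·(+1)^0 = +1.
v=41: a=41^-2·(≡16), b=41^0·(≡18) mod 41; (16|41)=+1, (18|41)=+1; (−1)^{-2·0·20}·(+1)^0·(+1)^-2 = +1.
v=∞: 31 > 0 and -1147 < 0  ⇒  (a,b)_∞ = +1.
v=43: a=43^0·(≡11), b=43^-2·(≡14) mod 43; (11|43)=+1, (14|43)=+1; (−1)^{0·-2·21}·(+1)^-2·(+1)^0 = +1.
v=3: a=3^6·(≡1), b=3^8·(≡2) mod 3; (1|3)=+1, (2|3)=-1; (−1)^{6·8·1}·(+1)^8·(-1)^6 = +1.
v=5: a=5^2·(≡1), b=5^2·(≡3) mod 5; (1|5)=+1, (3|5)=-1; (−1)^{2·2·2}·(+1)^2·(-1)^2 = +1.
v=13: a=13^-2·(≡8), b=13^0·(≡10) mod 13; (8|13)=-1, (10|13)=+1; (−1)^{-2·0·6}·(-1)^0·(+1)^-2 = +1.
v=37: a=37^4·(≡22), b=37^3·(≡35) mod 37; (22|37)=-1, (35|37)=-1; (−1)^{4·3·18}·(-1)^3·(-1)^4 = -1.
v=2: v_2(a)=10, v_2(b)=6; units ≡ 7, 5 (mod 8); ε·ε+αω+βω = 1·0+10·1+6·0 ≡ 0  ⇒  (a,b)_2 = +1.
Ram(31, -1147) = {31, 37}; no ℚ_31-point on the conic.

[31, 37]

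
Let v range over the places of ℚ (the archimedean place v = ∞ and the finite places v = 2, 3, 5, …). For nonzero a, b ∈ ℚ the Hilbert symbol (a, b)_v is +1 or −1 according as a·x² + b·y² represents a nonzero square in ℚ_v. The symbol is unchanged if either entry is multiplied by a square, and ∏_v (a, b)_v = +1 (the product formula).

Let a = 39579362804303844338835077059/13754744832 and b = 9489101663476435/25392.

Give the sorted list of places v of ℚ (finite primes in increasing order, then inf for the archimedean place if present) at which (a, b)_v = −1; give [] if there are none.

[3, 5, 7, 13]

Mod squares: a ≡ 273, b ≡ 2145. Check v ∈ {∞, 2, 3, 5, 7, 11, 13, 19, 23, 43}.
v=3: a=3^-1·(≡1), b=3^-1·(≡1) mod 3; (1|3)=+1, (1|3)=+1; (−1)^{-1·-1·1}·(+1)^-1·(+1)^-1 = -1.
v=23: a=23^-4·(≡10), b=23^-2·(≡8) mod 23; (10|23)=-1, (8|23)=+1; (−1)^{-4·-2·11}·(-1)^-2·(+1)^-4 = +1.
v=43: a=43^4·(≡6), b=43^2·(≡41) mod 43; (6|43)=+1, (41|43)=+1; (−1)^{4·2·21}·(+1)^2·(+1)^4 = +1.
v=5: a=5^0·(≡2), b=5^1·(≡1) mod 5; (2|5)=-1, (1|5)=+1; (−1)^{0·1·2}·(-1)^1·(+1)^0 = -1.
v=∞: 273 > 0 and 2145 > 0  ⇒  (a,b)_∞ = +1.
v=13: a=13^5·(≡5), b=13^3·(≡9) mod 13; (5|13)=-1, (9|13)=+1; (−1)^{5·3·6}·(-1)^3·(+1)^5 = -1.
v=19: a=19^4·(≡1), b=19^2·(≡1) mod 19; (1|19)=+1, (1|19)=+1; (−1)^{4·2·9}·(+1)^2·(+1)^4 = +1.
v=11: a=11^2·(≡4), b=11^1·(≡8) mod 11; (4|11)=+1, (8|11)=-1; (−1)^{2·1·5}·(+1)^1·(-1)^2 = +1.
v=7: a=7^11·(≡1), b=7^6·(≡6) mod 7; (1|7)=+1, (6|7)=-1; (−1)^{11·6·3}·(+1)^6·(-1)^11 = -1.
v=2: v_2(a)=-14, v_2(b)=-4; units ≡ 1, 1 (mod 8); ε·ε+αω+βω = 0·0+-14·0+-4·0 ≡ 0  ⇒  (a,b)_2 = +1.
Ram(273, 2145) = {3, 5, 7, 13}; no ℚ_3-point on the conic.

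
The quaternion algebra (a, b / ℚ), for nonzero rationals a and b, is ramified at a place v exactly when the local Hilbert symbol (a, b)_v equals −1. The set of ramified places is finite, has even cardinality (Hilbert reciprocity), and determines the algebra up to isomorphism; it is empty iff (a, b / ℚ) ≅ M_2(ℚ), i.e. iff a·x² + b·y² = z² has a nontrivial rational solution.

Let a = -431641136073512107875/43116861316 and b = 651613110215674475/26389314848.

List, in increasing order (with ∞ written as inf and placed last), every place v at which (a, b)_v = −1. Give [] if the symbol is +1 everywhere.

Mod squares: a ≡ -5115, b ≡ 22. Check v ∈ {∞, 2, 3, 5, 11, 13, 31, 37, 47}.
v=31: a=31^3·(≡26), b=31^4·(≡22) mod 31; (26|31)=-1, (22|31)=-1; (−1)^{3·4·15}·(-1)^4·(-1)^3 = -1.
v=2: v_2(a)=-2, v_2(b)=-5; units ≡ 5, 3 (mod 8); ε·ε+αω+βω = 0·1+-2·1+-5·1 ≡ 1  ⇒  (a,b)_2 = -1.
v=37: a=37^8·(≡10), b=37^6·(≡20) mod 37; (10|37)=+1, (20|37)=-1; (−1)^{8·6·18}·(+1)^6·(-1)^8 = +1.
v=47: a=47^-6·(≡9), b=47^-4·(≡46) mod 47; (9|47)=+1, (46|47)=-1; (−1)^{-6·-4·23}·(+1)^-4·(-1)^-6 = +1.
v=∞: -5115 < 0 and 22 > 0  ⇒  (a,b)_∞ = +1.
v=13: a=13^0·(≡7), b=13^-2·(≡4) mod 13; (7|13)=-1, (4|13)=+1; (−1)^{0·-2·6}·(-1)^-2·(+1)^0 = +1.
v=3: a=3^1·(≡2), b=3^0·(≡1) mod 3; (2|3)=-1, (1|3)=+1; (−1)^{1·0·1}·(-1)^0·(+1)^1 = +1.
v=5: a=5^3·(≡2), b=5^2·(≡3) mod 5; (2|5)=-1, (3|5)=-1; (−1)^{3·2·2}·(-1)^2·(-1)^3 = -1.
v=11: a=11^1·(≡6), b=11^1·(≡10) mod 11; (6|11)=-1, (10|11)=-1; (−1)^{1·1·5}·(-1)^1·(-1)^1 = -1.
|Ram(-5115, 22)| = 4, even; anisotropic at {2, 5, 11, 31}.

[2, 5, 11, 31]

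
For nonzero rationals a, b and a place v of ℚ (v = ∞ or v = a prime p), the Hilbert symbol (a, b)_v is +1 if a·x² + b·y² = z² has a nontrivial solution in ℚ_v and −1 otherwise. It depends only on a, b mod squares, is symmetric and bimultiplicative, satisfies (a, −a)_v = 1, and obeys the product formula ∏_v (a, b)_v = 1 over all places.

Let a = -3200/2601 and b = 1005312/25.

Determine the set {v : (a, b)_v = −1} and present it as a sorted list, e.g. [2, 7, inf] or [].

Mod squares: a ≡ -2, b ≡ 3927. Check v ∈ {∞, 2, 3, 5, 7, 11, 17}.
v=11: a=11^0·(≡9), b=11^1·(≡5) mod 11; (9|11)=+1, (5|11)=+1; (−1)^{0·1·5}·(+1)^1·(+1)^0 = +1.
v=7: a=7^0·(≡5), b=7^1·(≡1) mod 7; (5|7)=-1, (1|7)=+1; (−1)^{0·1·3}·(-1)^1·(+1)^0 = -1.
v=5: a=5^2·(≡2), b=5^-2·(≡2) mod 5; (2|5)=-1, (2|5)=-1; (−1)^{2·-2·2}·(-1)^-2·(-1)^2 = +1.
v=3: a=3^-2·(≡1), b=3^1·(≡1) mod 3; (1|3)=+1, (1|3)=+1; (−1)^{-2·1·1}·(+1)^1·(+1)^-2 = +1.
v=∞: -2 < 0 and 3927 > 0  ⇒  (a,b)_∞ = +1.
v=2: v_2(a)=7, v_2(b)=8; units ≡ 7, 7 (mod 8); ε·ε+αω+βω = 1·1+7·0+8·0 ≡ 1  ⇒  (a,b)_2 = -1.
v=17: a=17^-2·(≡9), b=17^1·(≡14) mod 17; (9|17)=+1, (14|17)=-1; (−1)^{-2·1·8}·(+1)^1·(-1)^-2 = +1.
(-2, 3927 / ℚ) ramifies at {2, 7}: a division algebra.

[2, 7]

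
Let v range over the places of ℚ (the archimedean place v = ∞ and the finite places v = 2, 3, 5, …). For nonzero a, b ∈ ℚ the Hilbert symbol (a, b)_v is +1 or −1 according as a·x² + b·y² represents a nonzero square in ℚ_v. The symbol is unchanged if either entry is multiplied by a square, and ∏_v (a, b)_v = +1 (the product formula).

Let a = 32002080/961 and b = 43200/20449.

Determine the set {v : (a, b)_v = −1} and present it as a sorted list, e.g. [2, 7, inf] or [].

(a, b) ≡ (16530, 3) mod (ℚ^×)²; places V = {2, 3, 5, 11, 13, 19, 29, 31, ∞}.
(a,b)_∞: sgn(16530)=+, sgn(3)=+, so +1.
(a,b)_29: α=1, u≡3; β=0, v≡12 (mod 29); (3|29)=-1, (12|29)=-1; sign (−1)^0·-1^0·-1^1 = -1.
(a,b)_2: α=5, β=6; u≡1, v≡3 (mod 8); ε(u)ε(v)=0·1, αω(v)=5·1, βω(u)=6·0; sum ≡ 1  ⇒  -1.
(a,b)_5: α=1, u≡1; β=2, v≡2 (mod 5); (1|5)=+1, (2|5)=-1; sign (−1)^0·+1^2·-1^1 = -1.
(a,b)_13: α=0, u≡7; β=-2, v≡10 (mod 13); (7|13)=-1, (10|13)=+1; sign (−1)^0·-1^-2·+1^0 = +1.
(a,b)_31: α=-2, u≡5; β=0, v≡21 (mod 31); (5|31)=+1, (21|31)=-1; sign (−1)^0·+1^0·-1^-2 = +1.
(a,b)_11: α=2, u≡10; β=-2, v≡9 (mod 11); (10|11)=-1, (9|11)=+1; sign (−1)^0·-1^-2·+1^2 = +1.
(a,b)_19: α=1, u≡18; β=0, v≡14 (mod 19); (18|19)=-1, (14|19)=-1; sign (−1)^0·-1^0·-1^1 = -1.
(a,b)_3: α=1, u≡2; β=3, v≡1 (mod 3); (2|3)=-1, (1|3)=+1; sign (−1)^1·-1^3·+1^1 = +1.
(16530, 3 / ℚ) ramifies at {2, 5, 19, 29}: a division algebra.

[2, 5, 19, 29]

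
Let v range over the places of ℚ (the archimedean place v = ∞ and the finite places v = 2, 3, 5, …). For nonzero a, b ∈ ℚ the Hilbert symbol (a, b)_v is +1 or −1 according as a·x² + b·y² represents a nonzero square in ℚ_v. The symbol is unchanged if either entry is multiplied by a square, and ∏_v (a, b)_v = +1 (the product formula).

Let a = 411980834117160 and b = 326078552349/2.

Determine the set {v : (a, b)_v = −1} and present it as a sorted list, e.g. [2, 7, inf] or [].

[5, 31]

Mod squares: a ≡ 2090, b ≡ 1178. Check v ∈ {∞, 2, 3, 5, 7, 11, 19, 23, 31}.
v=19: a=19^1·(≡18), b=19^1·(≡9) mod 19; (18|19)=-1, (9|19)=+1; (−1)^{1·1·9}·(-1)^1·(+1)^1 = +1.
v=2: v_2(a)=3, v_2(b)=-1; units ≡ 5, 5 (mod 8); ε·ε+αω+βω = 0·0+3·1+-1·1 ≡ 0  ⇒  (a,b)_2 = +1.
v=31: a=31^4·(≡24), b=31^3·(≡14) mod 31; (24|31)=-1, (14|31)=+1; (−1)^{4·3·15}·(-1)^3·(+1)^4 = -1.
v=5: a=5^1·(≡2), b=5^0·(≡2) mod 5; (2|5)=-1, (2|5)=-1; (−1)^{1·0·2}·(-1)^0·(-1)^1 = -1.
v=3: a=3^2·(≡2), b=3^2·(≡2) mod 3; (2|3)=-1, (2|3)=-1; (−1)^{2·2·1}·(-1)^2·(-1)^2 = +1.
v=23: a=23^0·(≡22), b=23^2·(≡19) mod 23; (22|23)=-1, (19|23)=-1; (−1)^{0·2·11}·(-1)^2·(-1)^0 = +1.
v=∞: 2090 > 0 and 1178 > 0  ⇒  (a,b)_∞ = +1.
v=7: a=7^2·(≡4), b=7^0·(≡2) mod 7; (4|7)=+1, (2|7)=+1; (−1)^{2·0·3}·(+1)^0·(+1)^2 = +1.
v=11: a=11^3·(≡5), b=11^2·(≡9) mod 11; (5|11)=+1, (9|11)=+1; (−1)^{3·2·5}·(+1)^2·(+1)^3 = +1.
(2090, 1178 / ℚ) ramifies at {5, 31}: a division algebra.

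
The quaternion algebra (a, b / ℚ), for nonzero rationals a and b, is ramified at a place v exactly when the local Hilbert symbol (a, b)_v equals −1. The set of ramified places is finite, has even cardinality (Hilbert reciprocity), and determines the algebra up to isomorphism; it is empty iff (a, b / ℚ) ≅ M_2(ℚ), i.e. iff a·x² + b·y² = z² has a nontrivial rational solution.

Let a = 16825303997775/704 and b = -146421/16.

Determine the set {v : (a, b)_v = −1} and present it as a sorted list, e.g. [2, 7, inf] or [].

(a, b) ≡ (69069, -16269) mod (ℚ^×)²; places V = {2, 3, 5, 7, 11, 13, 17, 23, 29, ∞}.
(a,b)_29: α=2, u≡16; β=1, v≡27 (mod 29); (16|29)=+1, (27|29)=-1; sign (−1)^0·+1^1·-1^2 = +1.
(a,b)_23: α=1, u≡6; β=0, v≡7 (mod 23); (6|23)=+1, (7|23)=-1; sign (−1)^0·+1^0·-1^1 = -1.
(a,b)_13: α=1, u≡1; β=0, v≡8 (mod 13); (1|13)=+1, (8|13)=-1; sign (−1)^0·+1^0·-1^1 = -1.
(a,b)_7: α=3, u≡4; β=0, v≡6 (mod 7); (4|7)=+1, (6|7)=-1; sign (−1)^0·+1^0·-1^3 = -1.
(a,b)_∞: sgn(69069)=+, sgn(-16269)=−, so +1.
(a,b)_5: α=2, u≡4; β=0, v≡4 (mod 5); (4|5)=+1, (4|5)=+1; sign (−1)^0·+1^0·+1^2 = +1.
(a,b)_3: α=3, u≡1; β=3, v≡1 (mod 3); (1|3)=+1, (1|3)=+1; sign (−1)^1·+1^3·+1^3 = -1.
(a,b)_17: α=2, u≡1; β=1, v≡11 (mod 17); (1|17)=+1, (11|17)=-1; sign (−1)^0·+1^1·-1^2 = +1.
(a,b)_2: α=-6, β=-4; u≡5, v≡3 (mod 8); ε(u)ε(v)=0·1, αω(v)=-6·1, βω(u)=-4·1; sum ≡ 0  ⇒  +1.
(a,b)_11: α=-1, u≡1; β=1, v≡2 (mod 11); (1|11)=+1, (2|11)=-1; sign (−1)^1·+1^1·-1^-1 = +1.
(69069, -16269 / ℚ) ramifies at {3, 7, 13, 23}: a division algebra.

[3, 7, 13, 23]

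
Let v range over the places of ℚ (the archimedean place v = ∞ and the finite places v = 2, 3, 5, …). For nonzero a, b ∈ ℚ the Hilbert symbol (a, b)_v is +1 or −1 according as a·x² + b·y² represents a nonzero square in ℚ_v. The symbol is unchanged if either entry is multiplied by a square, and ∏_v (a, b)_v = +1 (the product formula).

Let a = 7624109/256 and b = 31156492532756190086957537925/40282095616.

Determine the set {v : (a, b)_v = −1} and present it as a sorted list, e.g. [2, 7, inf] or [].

Mod squares: a ≡ 26381, b ≡ 689333. Check v ∈ {∞, 2, 3, 5, 7, 11, 13, 17, 23, 31, 37, 41, 43}.
v=17: a=17^2·(≡14), b=17^5·(≡4) mod 17; (14|17)=-1, (4|17)=+1; (−1)^{2·5·8}·(-1)^5·(+1)^2 = -1.
v=37: a=37^1·(≡11), b=37^2·(≡14) mod 37; (11|37)=+1, (14|37)=-1; (−1)^{1·2·18}·(+1)^2·(-1)^1 = -1.
v=5: a=5^0·(≡4), b=5^2·(≡2) mod 5; (4|5)=+1, (2|5)=-1; (−1)^{0·2·2}·(+1)^2·(-1)^0 = +1.
v=11: a=11^0·(≡3), b=11^2·(≡10) mod 11; (3|11)=+1, (10|11)=-1; (−1)^{0·2·5}·(+1)^2·(-1)^0 = +1.
v=2: v_2(a)=-8, v_2(b)=-24; units ≡ 5, 5 (mod 8); ε·ε+αω+βω = 0·0+-8·1+-24·1 ≡ 0  ⇒  (a,b)_2 = +1.
v=43: a=43^0·(≡3), b=43^1·(≡11) mod 43; (3|43)=-1, (11|43)=+1; (−1)^{0·1·21}·(-1)^1·(+1)^0 = -1.
v=3: a=3^0·(≡2), b=3^2·(≡2) mod 3; (2|3)=-1, (2|3)=-1; (−1)^{0·2·1}·(-1)^2·(-1)^0 = +1.
v=∞: 26381 > 0 and 689333 > 0  ⇒  (a,b)_∞ = +1.
v=41: a=41^0·(≡20), b=41^1·(≡11) mod 41; (20|41)=+1, (11|41)=-1; (−1)^{0·1·20}·(+1)^1·(-1)^0 = +1.
v=13: a=13^0·(≡10), b=13^4·(≡7) mod 13; (10|13)=+1, (7|13)=-1; (−1)^{0·4·6}·(+1)^4·(-1)^0 = +1.
v=7: a=7^0·(≡6), b=7^-4·(≡4) mod 7; (6|7)=-1, (4|7)=+1; (−1)^{0·-4·3}·(-1)^-4·(+1)^0 = +1.
v=23: a=23^1·(≡10), b=23^3·(≡2) mod 23; (10|23)=-1, (2|23)=+1; (−1)^{1·3·11}·(-1)^3·(+1)^1 = +1.
v=31: a=31^1·(≡2), b=31^2·(≡27) mod 31; (2|31)=+1, (27|31)=-1; (−1)^{1·2·15}·(+1)^2·(-1)^1 = -1.
(26381, 689333 / ℚ) ramifies at {17, 31, 37, 43}: a division algebra.

[17, 31, 37, 43]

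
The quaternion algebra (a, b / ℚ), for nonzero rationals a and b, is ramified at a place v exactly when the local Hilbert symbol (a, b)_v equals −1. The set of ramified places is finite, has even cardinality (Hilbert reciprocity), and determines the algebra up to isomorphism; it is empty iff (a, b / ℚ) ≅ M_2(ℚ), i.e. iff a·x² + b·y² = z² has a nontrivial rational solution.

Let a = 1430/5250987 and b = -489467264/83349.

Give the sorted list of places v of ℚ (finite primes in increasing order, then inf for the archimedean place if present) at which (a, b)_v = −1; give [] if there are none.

[7, 11, 13, 17]

Mod squares: a ≡ 4290, b ≡ -7854. Check v ∈ {∞, 2, 3, 5, 7, 11, 13, 17}.
v=7: a=7^-4·(≡3), b=7^-3·(≡3) mod 7; (3|7)=-1, (3|7)=-1; (−1)^{-4·-3·3}·(-1)^-3·(-1)^-4 = -1.
v=∞: 4290 > 0 and -7854 < 0  ⇒  (a,b)_∞ = +1.
v=11: a=11^1·(≡4), b=11^3·(≡4) mod 11; (4|11)=+1, (4|11)=+1; (−1)^{1·3·5}·(+1)^3·(+1)^1 = -1.
v=5: a=5^1·(≡3), b=5^0·(≡4) mod 5; (3|5)=-1, (4|5)=+1; (−1)^{1·0·2}·(-1)^0·(+1)^1 = +1.
v=13: a=13^1·(≡6), b=13^2·(≡11) mod 13; (6|13)=-1, (11|13)=-1; (−1)^{1·2·6}·(-1)^2·(-1)^1 = -1.
v=2: v_2(a)=1, v_2(b)=7; units ≡ 1, 1 (mod 8); ε·ε+αω+βω = 0·0+1·0+7·0 ≡ 0  ⇒  (a,b)_2 = +1.
v=3: a=3^-7·(≡2), b=3^-5·(≡1) mod 3; (2|3)=-1, (1|3)=+1; (−1)^{-7·-5·1}·(-1)^-5·(+1)^-7 = +1.
v=17: a=17^0·(≡7), b=17^1·(≡3) mod 17; (7|17)=-1, (3|17)=-1; (−1)^{0·1·8}·(-1)^1·(-1)^0 = -1.
Ram(4290, -7854) = {7, 11, 13, 17}; no ℚ_7-point on the conic.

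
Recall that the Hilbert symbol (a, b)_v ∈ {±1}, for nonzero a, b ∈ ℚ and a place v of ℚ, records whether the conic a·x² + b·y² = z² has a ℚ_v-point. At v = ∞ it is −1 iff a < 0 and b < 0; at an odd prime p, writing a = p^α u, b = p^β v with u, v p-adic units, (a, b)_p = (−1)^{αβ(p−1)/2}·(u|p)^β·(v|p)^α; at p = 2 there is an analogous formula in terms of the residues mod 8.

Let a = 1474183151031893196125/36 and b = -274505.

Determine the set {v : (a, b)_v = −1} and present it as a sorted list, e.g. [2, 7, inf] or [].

(a, b) ≡ (168245, -274505) mod (ℚ^×)²; places V = {2, 3, 5, 7, 11, 19, 23, 31, ∞}.
(a,b)_5: α=3, u≡4; β=1, v≡4 (mod 5); (4|5)=+1, (4|5)=+1; sign (−1)^0·+1^1·+1^3 = +1.
(a,b)_23: α=3, u≡12; β=1, v≡2 (mod 23); (12|23)=+1, (2|23)=+1; sign (−1)^1·+1^1·+1^3 = -1.
(a,b)_∞: sgn(168245)=+, sgn(-274505)=−, so +1.
(a,b)_3: α=-2, u≡2; β=0, v≡1 (mod 3); (2|3)=-1, (1|3)=+1; sign (−1)^0·-1^0·+1^-2 = +1.
(a,b)_19: α=1, u≡4; β=0, v≡7 (mod 19); (4|19)=+1, (7|19)=+1; sign (−1)^0·+1^0·+1^1 = +1.
(a,b)_2: α=-2, β=0; u≡5, v≡7 (mod 8); ε(u)ε(v)=0·1, αω(v)=-2·0, βω(u)=0·1; sum ≡ 0  ⇒  +1.
(a,b)_7: α=3, u≡2; β=1, v≡6 (mod 7); (2|7)=+1, (6|7)=-1; sign (−1)^1·+1^1·-1^3 = +1.
(a,b)_11: α=5, u≡4; β=1, v≡4 (mod 11); (4|11)=+1, (4|11)=+1; sign (−1)^1·+1^1·+1^5 = -1.
(a,b)_31: α=4, u≡2; β=1, v≡11 (mod 31); (2|31)=+1, (11|31)=-1; sign (−1)^0·+1^1·-1^4 = +1.
Ram(168245, -274505) = {11, 23}; no ℚ_11-point on the conic.

[11, 23]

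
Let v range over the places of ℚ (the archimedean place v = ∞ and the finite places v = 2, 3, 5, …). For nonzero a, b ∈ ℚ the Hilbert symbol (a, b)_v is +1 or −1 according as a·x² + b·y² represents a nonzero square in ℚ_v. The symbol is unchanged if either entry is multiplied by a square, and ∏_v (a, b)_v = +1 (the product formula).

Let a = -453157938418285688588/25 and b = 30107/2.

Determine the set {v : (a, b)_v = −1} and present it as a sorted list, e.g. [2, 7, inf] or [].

Mod squares: a ≡ -1062347, b ≡ 60214. Check v ∈ {∞, 2, 5, 7, 11, 13, 17, 19, 23}.
v=∞: -1062347 < 0 and 60214 > 0  ⇒  (a,b)_∞ = +1.
v=7: a=7^8·(≡2), b=7^1·(≡5) mod 7; (2|7)=+1, (5|7)=-1; (−1)^{8·1·3}·(+1)^1·(-1)^8 = +1.
v=5: a=5^-2·(≡2), b=5^0·(≡1) mod 5; (2|5)=-1, (1|5)=+1; (−1)^{-2·0·2}·(-1)^0·(+1)^-2 = +1.
v=2: v_2(a)=2, v_2(b)=-1; units ≡ 5, 3 (mod 8); ε·ε+αω+βω = 0·1+2·1+-1·1 ≡ 1  ⇒  (a,b)_2 = -1.
v=11: a=11^3·(≡9), b=11^1·(≡10) mod 11; (9|11)=+1, (10|11)=-1; (−1)^{3·1·5}·(+1)^1·(-1)^3 = +1.
v=23: a=23^3·(≡1), b=23^1·(≡22) mod 23; (1|23)=+1, (22|23)=-1; (−1)^{3·1·11}·(+1)^1·(-1)^3 = +1.
v=17: a=17^3·(≡15), b=17^1·(≡10) mod 17; (15|17)=+1, (10|17)=-1; (−1)^{3·1·8}·(+1)^1·(-1)^3 = -1.
v=13: a=13^1·(≡9), b=13^0·(≡6) mod 13; (9|13)=+1, (6|13)=-1; (−1)^{1·0·6}·(+1)^0·(-1)^1 = -1.
v=19: a=19^1·(≡6), b=19^0·(≡15) mod 19; (6|19)=+1, (15|19)=-1; (−1)^{1·0·9}·(+1)^0·(-1)^1 = -1.
Ram(-1062347, 60214) = {2, 13, 17, 19}; no ℚ_2-point on the conic.

[2, 13, 17, 19]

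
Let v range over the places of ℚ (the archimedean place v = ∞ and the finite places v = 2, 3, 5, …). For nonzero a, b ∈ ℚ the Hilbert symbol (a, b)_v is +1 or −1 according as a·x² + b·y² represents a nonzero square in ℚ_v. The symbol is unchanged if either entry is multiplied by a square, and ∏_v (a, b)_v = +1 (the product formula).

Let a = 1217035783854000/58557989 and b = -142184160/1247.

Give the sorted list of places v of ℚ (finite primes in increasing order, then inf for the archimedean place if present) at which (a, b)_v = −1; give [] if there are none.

(a, b) ≡ (3335, -15200930) mod (ℚ^×)²; places V = {2, 3, 5, 7, 11, 23, 29, 31, 43, 53, ∞}.
(a,b)_2: α=4, β=5; u≡7, v≡7 (mod 8); ε(u)ε(v)=1·1, αω(v)=4·0, βω(u)=5·0; sum ≡ 1  ⇒  -1.
(a,b)_5: α=3, u≡3; β=1, v≡4 (mod 5); (3|5)=-1, (4|5)=+1; sign (−1)^0·-1^1·+1^3 = -1.
(a,b)_11: α=2, u≡8; β=0, v≡9 (mod 11); (8|11)=-1, (9|11)=+1; sign (−1)^0·-1^0·+1^2 = +1.
(a,b)_3: α=4, u≡2; β=6, v≡1 (mod 3); (2|3)=-1, (1|3)=+1; sign (−1)^0·-1^6·+1^4 = +1.
(a,b)_23: α=1, u≡21; β=1, v≡4 (mod 23); (21|23)=-1, (4|23)=+1; sign (−1)^1·-1^1·+1^1 = +1.
(a,b)_29: α=-3, u≡13; β=-1, v≡4 (mod 29); (13|29)=+1, (4|29)=+1; sign (−1)^0·+1^-1·+1^-3 = +1.
(a,b)_∞: sgn(3335)=+, sgn(-15200930)=−, so +1.
(a,b)_53: α=2, u≡42; β=1, v≡5 (mod 53); (42|53)=+1, (5|53)=-1; sign (−1)^0·+1^1·-1^2 = +1.
(a,b)_43: α=0, u≡38; β=-1, v≡38 (mod 43); (38|43)=+1, (38|43)=+1; sign (−1)^0·+1^-1·+1^0 = +1.
(a,b)_31: α=2, u≡20; β=0, v≡23 (mod 31); (20|31)=+1, (23|31)=-1; sign (−1)^0·+1^0·-1^2 = +1.
(a,b)_7: α=-4, u≡5; β=0, v≡1 (mod 7); (5|7)=-1, (1|7)=+1; sign (−1)^0·-1^0·+1^-4 = +1.
Ram(3335, -15200930) = {2, 5}; no ℚ_2-point on the conic.

[2, 5]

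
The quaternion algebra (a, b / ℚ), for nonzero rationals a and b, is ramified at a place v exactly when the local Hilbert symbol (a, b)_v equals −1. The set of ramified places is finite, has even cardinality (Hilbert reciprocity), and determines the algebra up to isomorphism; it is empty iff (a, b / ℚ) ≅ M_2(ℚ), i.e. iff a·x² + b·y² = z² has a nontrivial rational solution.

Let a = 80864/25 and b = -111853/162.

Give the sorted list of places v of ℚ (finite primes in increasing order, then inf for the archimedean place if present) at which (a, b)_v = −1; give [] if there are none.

(a, b) ≡ (14, -266) mod (ℚ^×)²; places V = {2, 3, 5, 7, 19, 29, ∞}.
(a,b)_2: α=5, β=-1; u≡7, v≡3 (mod 8); ε(u)ε(v)=1·1, αω(v)=5·1, βω(u)=-1·0; sum ≡ 0  ⇒  +1.
(a,b)_19: α=2, u≡12; β=1, v≡6 (mod 19); (12|19)=-1, (6|19)=+1; sign (−1)^0·-1^1·+1^2 = -1.
(a,b)_3: α=0, u≡2; β=-4, v≡1 (mod 3); (2|3)=-1, (1|3)=+1; sign (−1)^0·-1^-4·+1^0 = +1.
(a,b)_5: α=-2, u≡4; β=0, v≡1 (mod 5); (4|5)=+1, (1|5)=+1; sign (−1)^0·+1^0·+1^-2 = +1.
(a,b)_29: α=0, u≡26; β=2, v≡28 (mod 29); (26|29)=-1, (28|29)=+1; sign (−1)^0·-1^2·+1^0 = +1.
(a,b)_7: α=1, u≡4; β=1, v≡2 (mod 7); (4|7)=+1, (2|7)=+1; sign (−1)^1·+1^1·+1^1 = -1.
(a,b)_∞: sgn(14)=+, sgn(-266)=−, so +1.
(14, -266 / ℚ) ramifies at {7, 19}: a division algebra.

[7, 19]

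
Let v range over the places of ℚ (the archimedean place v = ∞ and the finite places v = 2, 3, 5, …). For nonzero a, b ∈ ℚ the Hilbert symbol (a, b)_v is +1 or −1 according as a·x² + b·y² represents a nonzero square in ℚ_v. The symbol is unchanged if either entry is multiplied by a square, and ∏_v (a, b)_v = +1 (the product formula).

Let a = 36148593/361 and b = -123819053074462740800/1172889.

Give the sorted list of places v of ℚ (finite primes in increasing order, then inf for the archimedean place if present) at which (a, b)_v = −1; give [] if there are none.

[13, 37, 41, 47]

Mod squares: a ≡ 213897, b ≡ -533. Check v ∈ {∞, 2, 3, 5, 13, 19, 37, 41, 47}.
v=3: a=3^1·(≡1), b=3^-2·(≡1) mod 3; (1|3)=+1, (1|3)=+1; (−1)^{1·-2·1}·(+1)^-2·(+1)^1 = +1.
v=2: v_2(a)=0, v_2(b)=6; units ≡ 1, 3 (mod 8); ε·ε+αω+βω = 0·1+0·1+6·0 ≡ 0  ⇒  (a,b)_2 = +1.
v=41: a=41^1·(≡4), b=41^3·(≡3) mod 41; (4|41)=+1, (3|41)=-1; (−1)^{1·3·20}·(+1)^3·(-1)^1 = -1.
v=37: a=37^1·(≡16), b=37^2·(≡5) mod 37; (16|37)=+1, (5|37)=-1; (−1)^{1·2·18}·(+1)^2·(-1)^1 = -1.
v=47: a=47^1·(≡40), b=47^2·(≡23) mod 47; (40|47)=-1, (23|47)=-1; (−1)^{1·2·23}·(-1)^2·(-1)^1 = -1.
v=5: a=5^0·(≡3), b=5^2·(≡2) mod 5; (3|5)=-1, (2|5)=-1; (−1)^{0·2·2}·(-1)^2·(-1)^0 = +1.
v=∞: 213897 > 0 and -533 < 0  ⇒  (a,b)_∞ = +1.
v=13: a=13^2·(≡6), b=13^5·(≡2) mod 13; (6|13)=-1, (2|13)=-1; (−1)^{2·5·6}·(-1)^5·(-1)^2 = -1.
v=19: a=19^-2·(≡10), b=19^-4·(≡15) mod 19; (10|19)=-1, (15|19)=-1; (−1)^{-2·-4·9}·(-1)^-4·(-1)^-2 = +1.
|Ram(213897, -533)| = 4, even; anisotropic at {13, 37, 41, 47}.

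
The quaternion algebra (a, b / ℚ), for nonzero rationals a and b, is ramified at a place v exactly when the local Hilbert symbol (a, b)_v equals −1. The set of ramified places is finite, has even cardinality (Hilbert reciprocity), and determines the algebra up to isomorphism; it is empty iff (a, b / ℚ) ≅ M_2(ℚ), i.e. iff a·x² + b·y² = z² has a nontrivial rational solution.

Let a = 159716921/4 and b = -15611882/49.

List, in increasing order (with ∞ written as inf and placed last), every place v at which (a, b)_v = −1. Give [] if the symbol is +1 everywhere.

(a, b) ≡ (66521, -92378) mod (ℚ^×)²; places V = {2, 7, 11, 13, 17, 19, 43, ∞}.
(a,b)_17: α=1, u≡3; β=1, v≡3 (mod 17); (3|17)=-1, (3|17)=-1; sign (−1)^0·-1^1·-1^1 = +1.
(a,b)_11: α=0, u≡3; β=1, v≡7 (mod 11); (3|11)=+1, (7|11)=-1; sign (−1)^0·+1^1·-1^0 = +1.
(a,b)_43: α=1, u≡34; β=0, v≡7 (mod 43); (34|43)=-1, (7|43)=-1; sign (−1)^0·-1^0·-1^1 = -1.
(a,b)_∞: sgn(66521)=+, sgn(-92378)=−, so +1.
(a,b)_2: α=-2, β=1; u≡1, v≡3 (mod 8); ε(u)ε(v)=0·1, αω(v)=-2·1, βω(u)=1·0; sum ≡ 0  ⇒  +1.
(a,b)_7: α=5, u≡1; β=-2, v≡1 (mod 7); (1|7)=+1, (1|7)=+1; sign (−1)^0·+1^-2·+1^5 = +1.
(a,b)_13: α=1, u≡5; β=3, v≡7 (mod 13); (5|13)=-1, (7|13)=-1; sign (−1)^0·-1^3·-1^1 = +1.
(a,b)_19: α=0, u≡13; β=1, v≡10 (mod 19); (13|19)=-1, (10|19)=-1; sign (−1)^0·-1^1·-1^0 = -1.
Ram(66521, -92378) = {19, 43}; no ℚ_19-point on the conic.

[19, 43]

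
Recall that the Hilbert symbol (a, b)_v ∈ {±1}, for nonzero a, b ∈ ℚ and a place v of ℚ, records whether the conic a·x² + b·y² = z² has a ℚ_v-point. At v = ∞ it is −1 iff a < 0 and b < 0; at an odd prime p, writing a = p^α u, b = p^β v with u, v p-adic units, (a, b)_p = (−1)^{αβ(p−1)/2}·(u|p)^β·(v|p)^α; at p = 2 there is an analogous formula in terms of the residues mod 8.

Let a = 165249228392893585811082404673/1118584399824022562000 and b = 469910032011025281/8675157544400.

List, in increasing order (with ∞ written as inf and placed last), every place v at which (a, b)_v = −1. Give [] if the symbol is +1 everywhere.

[3, 47]

Mod squares: a ≡ 9165, b ≡ 29. Check v ∈ {∞, 2, 3, 5, 13, 19, 23, 29, 41, 47}.
v=2: v_2(a)=-4, v_2(b)=-4; units ≡ 5, 5 (mod 8); ε·ε+αω+βω = 0·0+-4·1+-4·1 ≡ 0  ⇒  (a,b)_2 = +1.
v=∞: 9165 > 0 and 29 > 0  ⇒  (a,b)_∞ = +1.
v=29: a=29^-4·(≡22), b=29^-3·(≡13) mod 29; (22|29)=+1, (13|29)=+1; (−1)^{-4·-3·14}·(+1)^-3·(+1)^-4 = +1.
v=3: a=3^33·(≡1), b=3^20·(≡2) mod 3; (1|3)=+1, (2|3)=-1; (−1)^{33·20·1}·(+1)^20·(-1)^33 = -1.
v=23: a=23^-4·(≡19), b=23^-2·(≡4) mod 23; (19|23)=-1, (4|23)=+1; (−1)^{-4·-2·11}·(-1)^-2·(+1)^-4 = +1.
v=13: a=13^3·(≡10), b=13^2·(≡3) mod 13; (10|13)=+1, (3|13)=+1; (−1)^{3·2·6}·(+1)^2·(+1)^3 = +1.
v=47: a=47^3·(≡16), b=47^2·(≡38) mod 47; (16|47)=+1, (38|47)=-1; (−1)^{3·2·23}·(+1)^2·(-1)^3 = -1.
v=19: a=19^4·(≡1), b=19^2·(≡14) mod 19; (1|19)=+1, (14|19)=-1; (−1)^{4·2·9}·(+1)^2·(-1)^4 = +1.
v=5: a=5^-3·(≡3), b=5^-2·(≡1) mod 5; (3|5)=-1, (1|5)=+1; (−1)^{-3·-2·2}·(-1)^-2·(+1)^-3 = +1.
v=41: a=41^-4·(≡27), b=41^-2·(≡35) mod 41; (27|41)=-1, (35|41)=-1; (−1)^{-4·-2·20}·(-1)^-2·(-1)^-4 = +1.
(9165, 29 / ℚ) ramifies at {3, 47}: a division algebra.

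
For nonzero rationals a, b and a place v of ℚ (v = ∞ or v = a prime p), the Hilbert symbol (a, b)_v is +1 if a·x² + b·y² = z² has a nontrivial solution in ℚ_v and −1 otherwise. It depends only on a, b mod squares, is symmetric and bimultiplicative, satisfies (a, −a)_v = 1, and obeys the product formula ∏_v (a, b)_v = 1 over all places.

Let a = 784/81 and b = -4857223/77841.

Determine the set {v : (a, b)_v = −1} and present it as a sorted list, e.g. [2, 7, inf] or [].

[]

Mod squares: a ≡ 1, b ≡ -7. Check v ∈ {∞, 2, 3, 7, 17, 31}.
v=2: v_2(a)=4, v_2(b)=0; units ≡ 1, 1 (mod 8); ε·ε+αω+βω = 0·0+4·0+0·0 ≡ 0  ⇒  (a,b)_2 = +1.
v=17: a=17^0·(≡8), b=17^2·(≡14) mod 17; (8|17)=+1, (14|17)=-1; (−1)^{0·2·8}·(+1)^2·(-1)^0 = +1.
v=7: a=7^2·(≡4), b=7^5·(≡5) mod 7; (4|7)=+1, (5|7)=-1; (−1)^{2·5·3}·(+1)^5·(-1)^2 = +1.
v=3: a=3^-4·(≡1), b=3^-4·(≡2) mod 3; (1|3)=+1, (2|3)=-1; (−1)^{-4·-4·1}·(+1)^-4·(-1)^-4 = +1.
v=31: a=31^0·(≡7), b=31^-2·(≡30) mod 31; (7|31)=+1, (30|31)=-1; (−1)^{0·-2·15}·(+1)^-2·(-1)^0 = +1.
v=∞: 1 > 0 and -7 < 0  ⇒  (a,b)_∞ = +1.
Ram(a, b) = ∅: the form 1·x² + -7·y² − z² is isotropic over every ℚ_v, so by Hasse–Minkowski it is isotropic over ℚ.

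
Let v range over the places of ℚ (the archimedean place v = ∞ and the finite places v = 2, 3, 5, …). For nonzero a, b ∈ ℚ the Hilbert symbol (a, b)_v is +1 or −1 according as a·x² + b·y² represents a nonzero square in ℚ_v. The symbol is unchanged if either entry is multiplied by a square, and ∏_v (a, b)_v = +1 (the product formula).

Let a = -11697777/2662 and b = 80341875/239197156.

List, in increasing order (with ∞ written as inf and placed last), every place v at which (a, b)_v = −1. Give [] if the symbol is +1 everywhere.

Mod squares: a ≡ -6006, b ≡ 3. Check v ∈ {∞, 2, 3, 5, 7, 11, 13, 19, 23, 37}.
v=19: a=19^0·(≡5), b=19^-2·(≡10) mod 19; (5|19)=+1, (10|19)=-1; (−1)^{0·-2·9}·(+1)^-2·(-1)^0 = +1.
v=3: a=3^5·(≡2), b=3^5·(≡1) mod 3; (2|3)=-1, (1|3)=+1; (−1)^{5·5·1}·(-1)^5·(+1)^5 = +1.
v=23: a=23^2·(≡17), b=23^2·(≡18) mod 23; (17|23)=-1, (18|23)=+1; (−1)^{2·2·11}·(-1)^2·(+1)^2 = +1.
v=7: a=7^1·(≡3), b=7^0·(≡6) mod 7; (3|7)=-1, (6|7)=-1; (−1)^{1·0·3}·(-1)^0·(-1)^1 = -1.
v=37: a=37^0·(≡21), b=37^-2·(≡26) mod 37; (21|37)=+1, (26|37)=+1; (−1)^{0·-2·18}·(+1)^-2·(+1)^0 = +1.
v=5: a=5^0·(≡4), b=5^4·(≡2) mod 5; (4|5)=+1, (2|5)=-1; (−1)^{0·4·2}·(+1)^4·(-1)^0 = +1.
v=11: a=11^-3·(≡4), b=11^-2·(≡5) mod 11; (4|11)=+1, (5|11)=+1; (−1)^{-3·-2·5}·(+1)^-2·(+1)^-3 = +1.
v=13: a=13^1·(≡7), b=13^0·(≡1) mod 13; (7|13)=-1, (1|13)=+1; (−1)^{1·0·6}·(-1)^0·(+1)^1 = +1.
v=2: v_2(a)=-1, v_2(b)=-2; units ≡ 5, 3 (mod 8); ε·ε+αω+βω = 0·1+-1·1+-2·1 ≡ 1  ⇒  (a,b)_2 = -1.
v=∞: -6006 < 0 and 3 > 0  ⇒  (a,b)_∞ = +1.
(-6006, 3 / ℚ) ramifies at {2, 7}: a division algebra.

[2, 7]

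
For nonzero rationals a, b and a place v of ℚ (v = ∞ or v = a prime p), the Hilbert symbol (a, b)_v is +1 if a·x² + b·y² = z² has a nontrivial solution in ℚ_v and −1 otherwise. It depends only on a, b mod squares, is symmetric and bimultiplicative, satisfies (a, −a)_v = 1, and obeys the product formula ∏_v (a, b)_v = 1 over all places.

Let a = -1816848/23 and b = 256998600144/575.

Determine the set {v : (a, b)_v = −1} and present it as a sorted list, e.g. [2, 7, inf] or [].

Mod squares: a ≡ -290191, b ≡ 28083. Check v ∈ {∞, 2, 3, 5, 11, 13, 23, 31, 37}.
v=13: a=13^0·(≡11), b=13^2·(≡3) mod 13; (11|13)=-1, (3|13)=+1; (−1)^{0·2·6}·(-1)^2·(+1)^0 = +1.
v=2: v_2(a)=4, v_2(b)=4; units ≡ 1, 3 (mod 8); ε·ε+αω+βω = 0·1+4·1+4·0 ≡ 0  ⇒  (a,b)_2 = +1.
v=31: a=31^1·(≡10), b=31^2·(≡10) mod 31; (10|31)=+1, (10|31)=+1; (−1)^{1·2·15}·(+1)^2·(+1)^1 = +1.
v=3: a=3^2·(≡2), b=3^5·(≡1) mod 3; (2|3)=-1, (1|3)=+1; (−1)^{2·5·1}·(-1)^5·(+1)^2 = -1.
v=11: a=11^1·(≡8), b=11^1·(≡4) mod 11; (8|11)=-1, (4|11)=+1; (−1)^{1·1·5}·(-1)^1·(+1)^1 = +1.
v=23: a=23^-1·(≡14), b=23^-1·(≡2) mod 23; (14|23)=-1, (2|23)=+1; (−1)^{-1·-1·11}·(-1)^-1·(+1)^-1 = +1.
v=5: a=5^0·(≡4), b=5^-2·(≡3) mod 5; (4|5)=+1, (3|5)=-1; (−1)^{0·-2·2}·(+1)^-2·(-1)^0 = +1.
v=∞: -290191 < 0 and 28083 > 0  ⇒  (a,b)_∞ = +1.
v=37: a=37^1·(≡3), b=37^1·(≡19) mod 37; (3|37)=+1, (19|37)=-1; (−1)^{1·1·18}·(+1)^1·(-1)^1 = -1.
|Ram(-290191, 28083)| = 2, even; anisotropic at {3, 37}.

[3, 37]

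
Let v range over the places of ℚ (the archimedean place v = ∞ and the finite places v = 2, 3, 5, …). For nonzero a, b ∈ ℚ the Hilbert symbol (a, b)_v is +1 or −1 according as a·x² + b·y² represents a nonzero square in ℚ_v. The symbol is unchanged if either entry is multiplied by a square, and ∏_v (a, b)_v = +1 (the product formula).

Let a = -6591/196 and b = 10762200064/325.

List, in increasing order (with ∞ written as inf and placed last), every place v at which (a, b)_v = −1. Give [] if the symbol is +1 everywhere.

Mod squares: a ≡ -39, b ≡ 2788357. Check v ∈ {∞, 2, 3, 5, 7, 11, 13, 17, 31, 37}.
v=17: a=17^0·(≡10), b=17^1·(≡5) mod 17; (10|17)=-1, (5|17)=-1; (−1)^{0·1·8}·(-1)^1·(-1)^0 = -1.
v=3: a=3^1·(≡2), b=3^0·(≡1) mod 3; (2|3)=-1, (1|3)=+1; (−1)^{1·0·1}·(-1)^0·(+1)^1 = +1.
v=11: a=11^0·(≡1), b=11^1·(≡4) mod 11; (1|11)=+1, (4|11)=+1; (−1)^{0·1·5}·(+1)^1·(+1)^0 = +1.
v=13: a=13^3·(≡10), b=13^-1·(≡8) mod 13; (10|13)=+1, (8|13)=-1; (−1)^{3·-1·6}·(+1)^-1·(-1)^3 = -1.
v=5: a=5^0·(≡4), b=5^-2·(≡3) mod 5; (4|5)=+1, (3|5)=-1; (−1)^{0·-2·2}·(+1)^-2·(-1)^0 = +1.
v=7: a=7^-2·(≡6), b=7^2·(≡6) mod 7; (6|7)=-1, (6|7)=-1; (−1)^{-2·2·3}·(-1)^2·(-1)^-2 = +1.
v=37: a=37^0·(≡13), b=37^1·(≡6) mod 37; (13|37)=-1, (6|37)=-1; (−1)^{0·1·18}·(-1)^1·(-1)^0 = -1.
v=∞: -39 < 0 and 2788357 > 0  ⇒  (a,b)_∞ = +1.
v=31: a=31^0·(≡26), b=31^1·(≡1) mod 31; (26|31)=-1, (1|31)=+1; (−1)^{0·1·15}·(-1)^1·(+1)^0 = -1.
v=2: v_2(a)=-2, v_2(b)=10; units ≡ 1, 5 (mod 8); ε·ε+αω+βω = 0·0+-2·1+10·0 ≡ 0  ⇒  (a,b)_2 = +1.
|Ram(-39, 2788357)| = 4, even; anisotropic at {13, 17, 31, 37}.

[13, 17, 31, 37]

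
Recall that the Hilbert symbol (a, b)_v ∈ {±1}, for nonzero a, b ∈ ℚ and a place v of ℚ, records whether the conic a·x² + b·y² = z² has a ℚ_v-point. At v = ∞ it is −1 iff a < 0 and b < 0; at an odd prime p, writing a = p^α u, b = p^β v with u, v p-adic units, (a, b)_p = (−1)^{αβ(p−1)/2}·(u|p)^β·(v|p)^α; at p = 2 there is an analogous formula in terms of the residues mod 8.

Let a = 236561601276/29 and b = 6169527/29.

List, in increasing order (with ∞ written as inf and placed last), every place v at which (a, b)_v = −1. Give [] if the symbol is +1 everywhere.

[2, 13, 23, 29]

(a, b) ≡ (182091, 245427) mod (ℚ^×)²; places V = {2, 3, 7, 11, 13, 23, 29, 31, ∞}.
(a,b)_3: α=5, u≡1; β=7, v≡2 (mod 3); (1|3)=+1, (2|3)=-1; sign (−1)^1·+1^7·-1^5 = +1.
(a,b)_2: α=2, β=0; u≡3, v≡3 (mod 8); ε(u)ε(v)=1·1, αω(v)=2·1, βω(u)=0·1; sum ≡ 1  ⇒  -1.
(a,b)_∞: sgn(182091)=+, sgn(245427)=+, so +1.
(a,b)_7: α=1, u≡1; β=1, v≡5 (mod 7); (1|7)=+1, (5|7)=-1; sign (−1)^1·+1^1·-1^1 = +1.
(a,b)_23: α=1, u≡7; β=0, v≡5 (mod 23); (7|23)=-1, (5|23)=-1; sign (−1)^0·-1^0·-1^1 = -1.
(a,b)_13: α=1, u≡7; β=1, v≡9 (mod 13); (7|13)=-1, (9|13)=+1; sign (−1)^0·-1^1·+1^1 = -1.
(a,b)_31: α=2, u≡16; β=1, v≡17 (mod 31); (16|31)=+1, (17|31)=-1; sign (−1)^0·+1^1·-1^2 = +1.
(a,b)_29: α=-1, u≡21; β=-1, v≡9 (mod 29); (21|29)=-1, (9|29)=+1; sign (−1)^0·-1^-1·+1^-1 = -1.
(a,b)_11: α=2, u≡10; β=0, v≡8 (mod 11); (10|11)=-1, (8|11)=-1; sign (−1)^0·-1^0·-1^2 = +1.
Ram(182091, 245427) = {2, 13, 23, 29}; no ℚ_2-point on the conic.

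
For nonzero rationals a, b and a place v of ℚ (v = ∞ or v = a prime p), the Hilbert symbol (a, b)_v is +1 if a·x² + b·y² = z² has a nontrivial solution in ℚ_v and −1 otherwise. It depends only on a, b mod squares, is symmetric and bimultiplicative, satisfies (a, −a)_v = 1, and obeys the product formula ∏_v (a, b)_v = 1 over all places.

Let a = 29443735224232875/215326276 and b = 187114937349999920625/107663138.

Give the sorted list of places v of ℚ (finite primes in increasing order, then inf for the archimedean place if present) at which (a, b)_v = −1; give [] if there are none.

[2, 17]

(a, b) ≡ (186792515, 58786) mod (ℚ^×)²; places V = {2, 3, 5, 7, 11, 13, 17, 19, 23, 29, 31, 41, ∞}.
(a,b)_∞: sgn(186792515)=+, sgn(58786)=+, so +1.
(a,b)_23: α=-2, u≡4; β=-2, v≡10 (mod 23); (4|23)=+1, (10|23)=-1; sign (−1)^0·+1^-2·-1^-2 = +1.
(a,b)_29: α=-2, u≡1; β=-2, v≡8 (mod 29); (1|29)=+1, (8|29)=-1; sign (−1)^0·+1^-2·-1^-2 = +1.
(a,b)_41: α=1, u≡8; β=2, v≡20 (mod 41); (8|41)=+1, (20|41)=+1; sign (−1)^0·+1^2·+1^1 = +1.
(a,b)_17: α=1, u≡16; β=1, v≡6 (mod 17); (16|17)=+1, (6|17)=-1; sign (−1)^0·+1^1·-1^1 = -1.
(a,b)_7: α=1, u≡4; β=1, v≡6 (mod 7); (4|7)=+1, (6|7)=-1; sign (−1)^1·+1^1·-1^1 = +1.
(a,b)_13: α=1, u≡2; β=1, v≡5 (mod 13); (2|13)=-1, (5|13)=-1; sign (−1)^0·-1^1·-1^1 = +1.
(a,b)_31: α=3, u≡18; β=4, v≡2 (mod 31); (18|31)=+1, (2|31)=+1; sign (−1)^0·+1^4·+1^3 = +1.
(a,b)_2: α=-2, β=-1; u≡3, v≡1 (mod 8); ε(u)ε(v)=1·0, αω(v)=-2·0, βω(u)=-1·1; sum ≡ 1  ⇒  -1.
(a,b)_11: α=-2, u≡2; β=-2, v≡10 (mod 11); (2|11)=-1, (10|11)=-1; sign (−1)^0·-1^-2·-1^-2 = +1.
(a,b)_19: α=1, u≡13; β=1, v≡6 (mod 19); (13|19)=-1, (6|19)=+1; sign (−1)^1·-1^1·+1^1 = +1.
(a,b)_5: α=3, u≡3; β=4, v≡1 (mod 5); (3|5)=-1, (1|5)=+1; sign (−1)^0·-1^4·+1^3 = +1.
(a,b)_3: α=8, u≡2; β=8, v≡1 (mod 3); (2|3)=-1, (1|3)=+1; sign (−1)^0·-1^8·+1^8 = +1.
|Ram(186792515, 58786)| = 2, even; anisotropic at {2, 17}.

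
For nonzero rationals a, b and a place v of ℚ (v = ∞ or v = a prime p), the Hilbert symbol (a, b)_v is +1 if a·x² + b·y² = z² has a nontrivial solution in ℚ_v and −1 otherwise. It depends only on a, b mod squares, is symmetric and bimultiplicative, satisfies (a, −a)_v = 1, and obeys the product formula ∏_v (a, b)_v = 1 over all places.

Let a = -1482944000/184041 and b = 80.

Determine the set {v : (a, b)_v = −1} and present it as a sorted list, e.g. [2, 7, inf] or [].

[2, 5, 17, 47]

Mod squares: a ≡ -231710, b ≡ 5. Check v ∈ {∞, 2, 3, 5, 11, 13, 17, 29, 47}.
v=3: a=3^-2·(≡1), b=3^0·(≡2) mod 3; (1|3)=+1, (2|3)=-1; (−1)^{-2·0·1}·(+1)^0·(-1)^-2 = +1.
v=∞: -231710 < 0 and 5 > 0  ⇒  (a,b)_∞ = +1.
v=13: a=13^-2·(≡6), b=13^0·(≡2) mod 13; (6|13)=-1, (2|13)=-1; (−1)^{-2·0·6}·(-1)^0·(-1)^-2 = +1.
v=47: a=47^1·(≡22), b=47^0·(≡33) mod 47; (22|47)=-1, (33|47)=-1; (−1)^{1·0·23}·(-1)^0·(-1)^1 = -1.
v=5: a=5^3·(≡3), b=5^1·(≡1) mod 5; (3|5)=-1, (1|5)=+1; (−1)^{3·1·2}·(-1)^1·(+1)^3 = -1.
v=11: a=11^-2·(≡4), b=11^0·(≡3) mod 11; (4|11)=+1, (3|11)=+1; (−1)^{-2·0·5}·(+1)^0·(+1)^-2 = +1.
v=2: v_2(a)=9, v_2(b)=4; units ≡ 1, 5 (mod 8); ε·ε+αω+βω = 0·0+9·1+4·0 ≡ 1  ⇒  (a,b)_2 = -1.
v=29: a=29^1·(≡11), b=29^0·(≡22) mod 29; (11|29)=-1, (22|29)=+1; (−1)^{1·0·14}·(-1)^0·(+1)^1 = +1.
v=17: a=17^1·(≡2), b=17^0·(≡12) mod 17; (2|17)=+1, (12|17)=-1; (−1)^{1·0·8}·(+1)^0·(-1)^1 = -1.
Ram(-231710, 5) = {2, 5, 17, 47}; no ℚ_2-point on the conic.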